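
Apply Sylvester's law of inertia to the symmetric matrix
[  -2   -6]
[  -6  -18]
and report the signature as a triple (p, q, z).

step 0: pivot -2 → sign −
step 1: row/col 1 already zero → sign 0
signature = (0, 1, 1)

Answer: (0, 1, 1)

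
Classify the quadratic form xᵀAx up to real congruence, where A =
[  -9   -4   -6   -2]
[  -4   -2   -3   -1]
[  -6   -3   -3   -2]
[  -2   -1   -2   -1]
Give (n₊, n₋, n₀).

Answer: (1, 3, 0)

Derivation:
step 0: pivot -9 → sign −
step 1: pivot -2/9 → sign −
step 2: pivot 3/2 → sign +
step 3: pivot -2/3 → sign −
signature = (1, 3, 0)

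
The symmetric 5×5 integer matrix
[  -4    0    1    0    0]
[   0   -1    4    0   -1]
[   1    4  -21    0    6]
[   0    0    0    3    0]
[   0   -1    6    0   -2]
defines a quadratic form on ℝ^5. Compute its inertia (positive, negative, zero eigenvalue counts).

Answer: (1, 4, 0)

Derivation:
step 0: pivot -4 → sign −
step 1: pivot -1 → sign −
step 2: pivot -19/4 → sign −
step 3: pivot 3 → sign +
step 4: pivot -3/19 → sign −
signature = (1, 4, 0)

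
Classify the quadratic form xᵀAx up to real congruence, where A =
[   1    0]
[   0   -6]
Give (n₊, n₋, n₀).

step 0: pivot 1 → sign +
step 1: pivot -6 → sign −
signature = (1, 1, 0)

Answer: (1, 1, 0)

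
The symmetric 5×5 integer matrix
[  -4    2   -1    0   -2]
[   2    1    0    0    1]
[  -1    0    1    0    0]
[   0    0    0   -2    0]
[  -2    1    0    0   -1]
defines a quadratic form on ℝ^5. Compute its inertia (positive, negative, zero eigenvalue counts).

step 0: pivot -4 → sign −
step 1: pivot 2 → sign +
step 2: pivot 9/8 → sign +
step 3: pivot -2 → sign −
step 4: pivot -2/9 → sign −
signature = (2, 3, 0)

Answer: (2, 3, 0)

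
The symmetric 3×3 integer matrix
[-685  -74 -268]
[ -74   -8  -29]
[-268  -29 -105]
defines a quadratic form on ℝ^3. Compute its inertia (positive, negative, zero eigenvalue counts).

Answer: (1, 2, 0)

Derivation:
step 0: pivot -685 → sign −
step 1: pivot -4/685 → sign −
step 2: pivot 1/4 → sign +
signature = (1, 2, 0)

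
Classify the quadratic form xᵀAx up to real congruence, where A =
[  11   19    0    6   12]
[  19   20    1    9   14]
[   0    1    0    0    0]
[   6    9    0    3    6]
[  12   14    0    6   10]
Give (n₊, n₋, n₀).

step 0: pivot 11 → sign +
step 1: pivot -141/11 → sign −
step 2: pivot 11/141 → sign +
step 3: pivot -3/11 → sign −
step 4: pivot -2 → sign −
signature = (2, 3, 0)

Answer: (2, 3, 0)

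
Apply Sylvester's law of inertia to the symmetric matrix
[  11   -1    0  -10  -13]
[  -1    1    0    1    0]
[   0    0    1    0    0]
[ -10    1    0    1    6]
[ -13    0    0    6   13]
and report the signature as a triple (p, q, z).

Answer: (4, 1, 0)

Derivation:
step 0: pivot 11 → sign +
step 1: pivot 10/11 → sign +
step 2: pivot 1 → sign +
step 3: pivot -81/10 → sign −
step 4: pivot 1/9 → sign +
signature = (4, 1, 0)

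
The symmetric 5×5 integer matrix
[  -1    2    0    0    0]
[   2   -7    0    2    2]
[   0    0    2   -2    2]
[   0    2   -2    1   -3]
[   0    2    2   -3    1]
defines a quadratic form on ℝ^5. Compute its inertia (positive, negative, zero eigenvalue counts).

Answer: (2, 2, 1)

Derivation:
step 0: pivot -1 → sign −
step 1: pivot -3 → sign −
step 2: pivot 2 → sign +
step 3: pivot 1/3 → sign +
step 4: row/col 4 already zero → sign 0
signature = (2, 2, 1)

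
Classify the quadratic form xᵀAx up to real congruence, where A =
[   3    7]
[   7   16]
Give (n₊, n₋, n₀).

step 0: pivot 3 → sign +
step 1: pivot -1/3 → sign −
signature = (1, 1, 0)

Answer: (1, 1, 0)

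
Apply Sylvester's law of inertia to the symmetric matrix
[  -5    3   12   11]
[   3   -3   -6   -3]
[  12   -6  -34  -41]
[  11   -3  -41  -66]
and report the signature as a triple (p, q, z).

Answer: (0, 4, 0)

Derivation:
step 0: pivot -5 → sign −
step 1: pivot -6/5 → sign −
step 2: pivot -4 → sign −
step 3: pivot -3/4 → sign −
signature = (0, 4, 0)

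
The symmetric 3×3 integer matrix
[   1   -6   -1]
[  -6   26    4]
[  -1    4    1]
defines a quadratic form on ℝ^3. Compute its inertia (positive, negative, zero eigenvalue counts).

step 0: pivot 1 → sign +
step 1: pivot -10 → sign −
step 2: pivot 2/5 → sign +
signature = (2, 1, 0)

Answer: (2, 1, 0)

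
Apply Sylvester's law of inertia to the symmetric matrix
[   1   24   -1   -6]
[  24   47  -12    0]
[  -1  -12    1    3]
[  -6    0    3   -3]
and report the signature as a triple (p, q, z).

Answer: (2, 2, 0)

Derivation:
step 0: pivot 1 → sign +
step 1: pivot -529 → sign −
step 2: pivot 144/529 → sign +
step 3: pivot -1/16 → sign −
signature = (2, 2, 0)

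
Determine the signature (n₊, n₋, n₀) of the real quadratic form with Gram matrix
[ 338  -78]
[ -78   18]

Answer: (1, 0, 1)

Derivation:
step 0: pivot 338 → sign +
step 1: row/col 1 already zero → sign 0
signature = (1, 0, 1)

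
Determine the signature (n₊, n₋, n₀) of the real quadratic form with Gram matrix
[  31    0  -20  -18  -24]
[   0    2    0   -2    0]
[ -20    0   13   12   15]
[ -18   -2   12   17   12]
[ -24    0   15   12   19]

step 0: pivot 31 → sign +
step 1: pivot 2 → sign +
step 2: pivot 3/31 → sign +
step 3: pivot 3 → sign +
step 4: pivot -2 → sign −
signature = (4, 1, 0)

Answer: (4, 1, 0)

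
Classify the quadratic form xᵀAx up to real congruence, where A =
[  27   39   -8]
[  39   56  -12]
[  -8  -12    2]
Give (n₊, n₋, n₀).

step 0: pivot 27 → sign +
step 1: pivot -1/3 → sign −
step 2: pivot 2/9 → sign +
signature = (2, 1, 0)

Answer: (2, 1, 0)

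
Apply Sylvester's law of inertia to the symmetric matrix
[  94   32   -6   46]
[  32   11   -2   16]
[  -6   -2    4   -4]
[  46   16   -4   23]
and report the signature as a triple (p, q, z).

Answer: (3, 1, 0)

Derivation:
step 0: pivot 94 → sign +
step 1: pivot 5/47 → sign +
step 2: pivot 18/5 → sign +
step 3: pivot -1 → sign −
signature = (3, 1, 0)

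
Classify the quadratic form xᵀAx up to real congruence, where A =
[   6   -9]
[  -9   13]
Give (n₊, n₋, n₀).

step 0: pivot 6 → sign +
step 1: pivot -1/2 → sign −
signature = (1, 1, 0)

Answer: (1, 1, 0)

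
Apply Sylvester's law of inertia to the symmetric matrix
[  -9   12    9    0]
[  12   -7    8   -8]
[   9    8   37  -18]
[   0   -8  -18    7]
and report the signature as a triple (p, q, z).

Answer: (2, 2, 0)

Derivation:
step 0: pivot -9 → sign −
step 1: pivot 9 → sign +
step 2: pivot 14/9 → sign +
step 3: pivot -1/7 → sign −
signature = (2, 2, 0)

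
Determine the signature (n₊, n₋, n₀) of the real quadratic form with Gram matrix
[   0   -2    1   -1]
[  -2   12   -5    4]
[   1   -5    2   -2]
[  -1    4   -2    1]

step 0: pivot 12 → sign +
step 1: pivot -1/3 → sign −
step 2: pivot -1 → sign −
step 3: pivot 1/4 → sign +
signature = (2, 2, 0)

Answer: (2, 2, 0)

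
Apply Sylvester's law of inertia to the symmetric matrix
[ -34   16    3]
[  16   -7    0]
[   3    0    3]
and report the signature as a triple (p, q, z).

Answer: (1, 2, 0)

Derivation:
step 0: pivot -34 → sign −
step 1: pivot 9/17 → sign +
step 2: pivot -1/2 → sign −
signature = (1, 2, 0)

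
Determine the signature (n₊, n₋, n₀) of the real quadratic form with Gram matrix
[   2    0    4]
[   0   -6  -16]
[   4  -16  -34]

Answer: (2, 1, 0)

Derivation:
step 0: pivot 2 → sign +
step 1: pivot -6 → sign −
step 2: pivot 2/3 → sign +
signature = (2, 1, 0)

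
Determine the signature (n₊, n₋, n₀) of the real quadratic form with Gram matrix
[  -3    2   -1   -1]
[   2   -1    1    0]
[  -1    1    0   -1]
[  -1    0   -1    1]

Answer: (1, 1, 2)

Derivation:
step 0: pivot -3 → sign −
step 1: pivot 1/3 → sign +
step 2: row/col 2 already zero → sign 0
step 3: row/col 3 already zero → sign 0
signature = (1, 1, 2)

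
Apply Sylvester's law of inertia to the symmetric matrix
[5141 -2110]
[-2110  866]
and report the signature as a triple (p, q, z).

step 0: pivot 5141 → sign +
step 1: pivot 6/5141 → sign +
signature = (2, 0, 0)

Answer: (2, 0, 0)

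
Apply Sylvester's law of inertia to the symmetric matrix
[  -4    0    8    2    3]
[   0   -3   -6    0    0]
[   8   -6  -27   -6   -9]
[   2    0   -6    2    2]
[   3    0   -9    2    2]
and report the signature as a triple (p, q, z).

step 0: pivot -4 → sign −
step 1: pivot -3 → sign −
step 2: pivot 1 → sign +
step 3: pivot -1 → sign −
step 4: pivot 3/2 → sign +
signature = (2, 3, 0)

Answer: (2, 3, 0)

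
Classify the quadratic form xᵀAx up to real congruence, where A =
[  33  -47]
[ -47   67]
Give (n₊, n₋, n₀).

Answer: (2, 0, 0)

Derivation:
step 0: pivot 33 → sign +
step 1: pivot 2/33 → sign +
signature = (2, 0, 0)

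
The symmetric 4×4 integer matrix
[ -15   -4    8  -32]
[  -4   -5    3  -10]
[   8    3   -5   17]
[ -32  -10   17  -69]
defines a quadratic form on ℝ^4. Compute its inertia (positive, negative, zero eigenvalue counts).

step 0: pivot -15 → sign −
step 1: pivot -59/15 → sign −
step 2: pivot -32/59 → sign −
step 3: pivot 3/32 → sign +
signature = (1, 3, 0)

Answer: (1, 3, 0)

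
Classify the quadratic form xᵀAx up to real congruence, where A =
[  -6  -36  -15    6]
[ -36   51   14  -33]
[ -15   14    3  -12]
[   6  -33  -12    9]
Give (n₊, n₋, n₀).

Answer: (1, 3, 0)

Derivation:
step 0: pivot -6 → sign −
step 1: pivot 267 → sign +
step 2: pivot -5/534 → sign −
step 3: pivot -6/5 → sign −
signature = (1, 3, 0)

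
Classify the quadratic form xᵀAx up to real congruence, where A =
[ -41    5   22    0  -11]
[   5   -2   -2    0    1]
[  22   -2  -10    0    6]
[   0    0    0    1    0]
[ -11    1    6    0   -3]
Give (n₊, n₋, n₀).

step 0: pivot -41 → sign −
step 1: pivot -57/41 → sign −
step 2: pivot 122/57 → sign +
step 3: pivot 1 → sign +
step 4: pivot 2/61 → sign +
signature = (3, 2, 0)

Answer: (3, 2, 0)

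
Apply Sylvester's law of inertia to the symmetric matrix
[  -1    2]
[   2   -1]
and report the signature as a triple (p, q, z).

Answer: (1, 1, 0)

Derivation:
step 0: pivot -1 → sign −
step 1: pivot 3 → sign +
signature = (1, 1, 0)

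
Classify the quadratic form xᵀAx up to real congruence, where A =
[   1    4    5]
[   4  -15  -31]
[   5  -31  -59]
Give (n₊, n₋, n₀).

step 0: pivot 1 → sign +
step 1: pivot -31 → sign −
step 2: pivot -3/31 → sign −
signature = (1, 2, 0)

Answer: (1, 2, 0)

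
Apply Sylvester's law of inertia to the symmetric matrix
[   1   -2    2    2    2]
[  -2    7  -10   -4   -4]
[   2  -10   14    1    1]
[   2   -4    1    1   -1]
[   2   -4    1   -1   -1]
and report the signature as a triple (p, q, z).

Answer: (3, 2, 0)

Derivation:
step 0: pivot 1 → sign +
step 1: pivot 3 → sign +
step 2: pivot -2 → sign −
step 3: pivot 3/2 → sign +
step 4: pivot -2/3 → sign −
signature = (3, 2, 0)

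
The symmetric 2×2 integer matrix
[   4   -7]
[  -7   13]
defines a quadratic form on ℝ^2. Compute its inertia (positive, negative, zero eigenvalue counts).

step 0: pivot 4 → sign +
step 1: pivot 3/4 → sign +
signature = (2, 0, 0)

Answer: (2, 0, 0)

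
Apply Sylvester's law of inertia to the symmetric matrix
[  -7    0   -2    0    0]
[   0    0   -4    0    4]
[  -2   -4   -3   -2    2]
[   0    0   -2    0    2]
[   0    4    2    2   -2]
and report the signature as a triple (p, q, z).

step 0: pivot -7 → sign −
step 1: pivot -17/7 → sign −
step 2: pivot 112/17 → sign +
step 3: pivot -3/7 → sign −
step 4: row/col 4 already zero → sign 0
signature = (1, 3, 1)

Answer: (1, 3, 1)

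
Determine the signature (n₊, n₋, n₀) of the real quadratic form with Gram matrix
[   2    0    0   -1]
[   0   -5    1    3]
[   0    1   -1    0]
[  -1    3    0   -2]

step 0: pivot 2 → sign +
step 1: pivot -5 → sign −
step 2: pivot -4/5 → sign −
step 3: pivot -1/4 → sign −
signature = (1, 3, 0)

Answer: (1, 3, 0)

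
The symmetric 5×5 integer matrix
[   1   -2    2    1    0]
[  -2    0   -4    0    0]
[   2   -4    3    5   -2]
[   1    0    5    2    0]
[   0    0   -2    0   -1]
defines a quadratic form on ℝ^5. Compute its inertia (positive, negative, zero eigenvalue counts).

Answer: (2, 3, 0)

Derivation:
step 0: pivot 1 → sign +
step 1: pivot -4 → sign −
step 2: pivot -1 → sign −
step 3: pivot 11 → sign +
step 4: pivot -3/11 → sign −
signature = (2, 3, 0)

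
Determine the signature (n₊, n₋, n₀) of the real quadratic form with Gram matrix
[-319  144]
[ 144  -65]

step 0: pivot -319 → sign −
step 1: pivot 1/319 → sign +
signature = (1, 1, 0)

Answer: (1, 1, 0)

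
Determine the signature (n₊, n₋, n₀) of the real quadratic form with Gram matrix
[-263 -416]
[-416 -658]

step 0: pivot -263 → sign −
step 1: pivot 2/263 → sign +
signature = (1, 1, 0)

Answer: (1, 1, 0)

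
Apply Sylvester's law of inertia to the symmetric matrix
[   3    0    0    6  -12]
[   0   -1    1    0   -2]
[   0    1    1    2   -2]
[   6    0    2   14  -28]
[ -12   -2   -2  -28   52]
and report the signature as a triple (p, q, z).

Answer: (2, 1, 2)

Derivation:
step 0: pivot 3 → sign +
step 1: pivot -1 → sign −
step 2: pivot 2 → sign +
step 3: row/col 3 already zero → sign 0
step 4: row/col 4 already zero → sign 0
signature = (2, 1, 2)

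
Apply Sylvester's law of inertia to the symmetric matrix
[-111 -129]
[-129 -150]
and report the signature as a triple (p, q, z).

step 0: pivot -111 → sign −
step 1: pivot -3/37 → sign −
signature = (0, 2, 0)

Answer: (0, 2, 0)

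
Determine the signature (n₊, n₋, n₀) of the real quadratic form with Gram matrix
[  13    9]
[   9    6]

Answer: (1, 1, 0)

Derivation:
step 0: pivot 13 → sign +
step 1: pivot -3/13 → sign −
signature = (1, 1, 0)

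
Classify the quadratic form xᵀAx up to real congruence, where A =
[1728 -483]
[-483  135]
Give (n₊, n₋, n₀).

step 0: pivot 1728 → sign +
step 1: pivot -1/192 → sign −
signature = (1, 1, 0)

Answer: (1, 1, 0)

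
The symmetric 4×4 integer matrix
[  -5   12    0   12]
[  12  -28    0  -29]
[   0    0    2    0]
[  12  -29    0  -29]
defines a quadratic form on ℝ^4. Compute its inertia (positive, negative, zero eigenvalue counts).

step 0: pivot -5 → sign −
step 1: pivot 4/5 → sign +
step 2: pivot 2 → sign +
step 3: pivot -1/4 → sign −
signature = (2, 2, 0)

Answer: (2, 2, 0)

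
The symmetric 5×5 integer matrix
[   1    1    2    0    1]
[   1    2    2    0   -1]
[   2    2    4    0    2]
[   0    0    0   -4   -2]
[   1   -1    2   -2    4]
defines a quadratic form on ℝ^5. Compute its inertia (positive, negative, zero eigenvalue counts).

Answer: (2, 1, 2)

Derivation:
step 0: pivot 1 → sign +
step 1: pivot 1 → sign +
step 2: pivot -4 → sign −
step 3: row/col 3 already zero → sign 0
step 4: row/col 4 already zero → sign 0
signature = (2, 1, 2)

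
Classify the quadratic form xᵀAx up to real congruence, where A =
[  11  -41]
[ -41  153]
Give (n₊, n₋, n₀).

Answer: (2, 0, 0)

Derivation:
step 0: pivot 11 → sign +
step 1: pivot 2/11 → sign +
signature = (2, 0, 0)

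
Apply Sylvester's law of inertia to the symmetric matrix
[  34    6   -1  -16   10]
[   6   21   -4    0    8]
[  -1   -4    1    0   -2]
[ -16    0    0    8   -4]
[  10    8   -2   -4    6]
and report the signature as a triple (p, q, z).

Answer: (4, 0, 1)

Derivation:
step 0: pivot 34 → sign +
step 1: pivot 339/17 → sign +
step 2: pivot 161/678 → sign +
step 3: pivot 8/161 → sign +
step 4: row/col 4 already zero → sign 0
signature = (4, 0, 1)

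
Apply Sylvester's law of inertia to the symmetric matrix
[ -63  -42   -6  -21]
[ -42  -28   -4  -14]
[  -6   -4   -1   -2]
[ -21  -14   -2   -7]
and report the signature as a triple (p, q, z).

Answer: (0, 2, 2)

Derivation:
step 0: pivot -63 → sign −
step 1: pivot -3/7 → sign −
step 2: row/col 2 already zero → sign 0
step 3: row/col 3 already zero → sign 0
signature = (0, 2, 2)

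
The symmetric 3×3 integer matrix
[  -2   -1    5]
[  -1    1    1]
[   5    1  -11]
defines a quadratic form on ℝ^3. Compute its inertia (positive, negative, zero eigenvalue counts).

step 0: pivot -2 → sign −
step 1: pivot 3/2 → sign +
step 2: row/col 2 already zero → sign 0
signature = (1, 1, 1)

Answer: (1, 1, 1)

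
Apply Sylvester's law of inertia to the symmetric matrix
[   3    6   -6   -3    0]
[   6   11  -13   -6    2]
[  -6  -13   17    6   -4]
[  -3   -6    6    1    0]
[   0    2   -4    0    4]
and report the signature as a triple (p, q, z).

step 0: pivot 3 → sign +
step 1: pivot -1 → sign −
step 2: pivot 6 → sign +
step 3: pivot -2 → sign −
step 4: pivot 2 → sign +
signature = (3, 2, 0)

Answer: (3, 2, 0)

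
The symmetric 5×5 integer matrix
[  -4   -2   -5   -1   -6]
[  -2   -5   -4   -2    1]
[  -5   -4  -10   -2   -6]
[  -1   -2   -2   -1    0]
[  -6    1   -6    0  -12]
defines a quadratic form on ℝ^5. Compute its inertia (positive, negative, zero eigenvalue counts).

Answer: (1, 4, 0)

Derivation:
step 0: pivot -4 → sign −
step 1: pivot -4 → sign −
step 2: pivot -51/16 → sign −
step 3: pivot -3/17 → sign −
step 4: pivot 1 → sign +
signature = (1, 4, 0)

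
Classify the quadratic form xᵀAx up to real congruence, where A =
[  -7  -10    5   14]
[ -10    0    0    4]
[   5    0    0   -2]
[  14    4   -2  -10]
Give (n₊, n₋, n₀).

Answer: (2, 1, 1)

Derivation:
step 0: pivot -7 → sign −
step 1: pivot 100/7 → sign +
step 2: pivot 2/25 → sign +
step 3: row/col 3 already zero → sign 0
signature = (2, 1, 1)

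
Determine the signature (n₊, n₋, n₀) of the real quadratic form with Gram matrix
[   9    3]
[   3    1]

Answer: (1, 0, 1)

Derivation:
step 0: pivot 9 → sign +
step 1: row/col 1 already zero → sign 0
signature = (1, 0, 1)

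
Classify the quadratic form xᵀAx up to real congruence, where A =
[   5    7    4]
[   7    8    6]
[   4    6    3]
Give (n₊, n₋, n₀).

step 0: pivot 5 → sign +
step 1: pivot -9/5 → sign −
step 2: pivot -1/9 → sign −
signature = (1, 2, 0)

Answer: (1, 2, 0)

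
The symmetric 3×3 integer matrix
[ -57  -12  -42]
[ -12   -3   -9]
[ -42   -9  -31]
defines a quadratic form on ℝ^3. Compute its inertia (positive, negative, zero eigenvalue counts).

Answer: (0, 2, 1)

Derivation:
step 0: pivot -57 → sign −
step 1: pivot -9/19 → sign −
step 2: row/col 2 already zero → sign 0
signature = (0, 2, 1)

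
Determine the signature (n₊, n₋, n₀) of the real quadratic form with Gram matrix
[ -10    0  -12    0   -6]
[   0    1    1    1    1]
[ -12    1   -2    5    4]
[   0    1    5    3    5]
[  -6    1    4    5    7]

step 0: pivot -10 → sign −
step 1: pivot 1 → sign +
step 2: pivot 57/5 → sign +
step 3: pivot 34/57 → sign +
step 4: pivot 3/17 → sign +
signature = (4, 1, 0)

Answer: (4, 1, 0)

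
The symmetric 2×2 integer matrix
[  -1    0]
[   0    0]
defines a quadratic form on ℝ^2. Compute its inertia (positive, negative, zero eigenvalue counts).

step 0: pivot -1 → sign −
step 1: row/col 1 already zero → sign 0
signature = (0, 1, 1)

Answer: (0, 1, 1)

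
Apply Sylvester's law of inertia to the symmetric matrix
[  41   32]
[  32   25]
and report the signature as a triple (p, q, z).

step 0: pivot 41 → sign +
step 1: pivot 1/41 → sign +
signature = (2, 0, 0)

Answer: (2, 0, 0)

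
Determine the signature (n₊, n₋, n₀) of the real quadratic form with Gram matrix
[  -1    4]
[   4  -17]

Answer: (0, 2, 0)

Derivation:
step 0: pivot -1 → sign −
step 1: pivot -1 → sign −
signature = (0, 2, 0)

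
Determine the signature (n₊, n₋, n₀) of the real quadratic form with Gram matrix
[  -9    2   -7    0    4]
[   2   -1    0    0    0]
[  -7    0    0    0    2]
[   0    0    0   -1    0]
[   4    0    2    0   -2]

step 0: pivot -9 → sign −
step 1: pivot -5/9 → sign −
step 2: pivot 49/5 → sign +
step 3: pivot -1 → sign −
step 4: pivot -6/49 → sign −
signature = (1, 4, 0)

Answer: (1, 4, 0)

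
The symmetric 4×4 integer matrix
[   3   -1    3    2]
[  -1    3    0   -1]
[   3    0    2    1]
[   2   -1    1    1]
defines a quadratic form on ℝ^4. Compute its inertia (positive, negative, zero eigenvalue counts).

Answer: (3, 1, 0)

Derivation:
step 0: pivot 3 → sign +
step 1: pivot 8/3 → sign +
step 2: pivot -11/8 → sign −
step 3: pivot 2/11 → sign +
signature = (3, 1, 0)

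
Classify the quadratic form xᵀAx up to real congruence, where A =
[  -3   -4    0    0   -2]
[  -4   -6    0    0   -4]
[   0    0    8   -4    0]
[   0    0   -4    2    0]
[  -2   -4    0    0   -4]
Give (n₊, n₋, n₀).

Answer: (1, 2, 2)

Derivation:
step 0: pivot -3 → sign −
step 1: pivot -2/3 → sign −
step 2: pivot 8 → sign +
step 3: row/col 3 already zero → sign 0
step 4: row/col 4 already zero → sign 0
signature = (1, 2, 2)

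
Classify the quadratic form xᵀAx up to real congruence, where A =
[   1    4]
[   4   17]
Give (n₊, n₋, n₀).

step 0: pivot 1 → sign +
step 1: pivot 1 → sign +
signature = (2, 0, 0)

Answer: (2, 0, 0)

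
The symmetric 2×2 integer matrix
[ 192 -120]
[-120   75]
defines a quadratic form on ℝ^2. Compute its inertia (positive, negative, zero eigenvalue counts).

Answer: (1, 0, 1)

Derivation:
step 0: pivot 192 → sign +
step 1: row/col 1 already zero → sign 0
signature = (1, 0, 1)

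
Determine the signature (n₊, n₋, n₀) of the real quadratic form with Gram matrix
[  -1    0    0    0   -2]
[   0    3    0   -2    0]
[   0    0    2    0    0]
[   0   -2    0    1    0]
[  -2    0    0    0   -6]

step 0: pivot -1 → sign −
step 1: pivot 3 → sign +
step 2: pivot 2 → sign +
step 3: pivot -1/3 → sign −
step 4: pivot -2 → sign −
signature = (2, 3, 0)

Answer: (2, 3, 0)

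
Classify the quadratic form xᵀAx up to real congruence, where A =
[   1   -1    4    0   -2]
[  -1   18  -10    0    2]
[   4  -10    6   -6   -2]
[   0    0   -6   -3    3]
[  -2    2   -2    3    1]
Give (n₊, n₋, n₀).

Answer: (2, 2, 1)

Derivation:
step 0: pivot 1 → sign +
step 1: pivot 17 → sign +
step 2: pivot -206/17 → sign −
step 3: pivot -3/103 → sign −
step 4: row/col 4 already zero → sign 0
signature = (2, 2, 1)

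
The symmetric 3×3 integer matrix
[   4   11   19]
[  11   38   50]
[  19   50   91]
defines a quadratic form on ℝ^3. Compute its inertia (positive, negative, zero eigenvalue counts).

Answer: (3, 0, 0)

Derivation:
step 0: pivot 4 → sign +
step 1: pivot 31/4 → sign +
step 2: pivot 3/31 → sign +
signature = (3, 0, 0)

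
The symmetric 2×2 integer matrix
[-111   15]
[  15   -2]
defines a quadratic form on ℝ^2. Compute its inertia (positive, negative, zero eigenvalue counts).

step 0: pivot -111 → sign −
step 1: pivot 1/37 → sign +
signature = (1, 1, 0)

Answer: (1, 1, 0)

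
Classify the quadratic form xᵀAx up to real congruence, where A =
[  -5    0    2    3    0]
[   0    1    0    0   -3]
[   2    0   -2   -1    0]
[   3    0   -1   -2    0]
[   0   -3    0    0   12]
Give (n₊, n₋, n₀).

step 0: pivot -5 → sign −
step 1: pivot 1 → sign +
step 2: pivot -6/5 → sign −
step 3: pivot -1/6 → sign −
step 4: pivot 3 → sign +
signature = (2, 3, 0)

Answer: (2, 3, 0)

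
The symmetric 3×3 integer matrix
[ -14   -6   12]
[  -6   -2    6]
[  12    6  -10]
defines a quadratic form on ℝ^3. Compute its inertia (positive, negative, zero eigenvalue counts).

step 0: pivot -14 → sign −
step 1: pivot 4/7 → sign +
step 2: pivot -1 → sign −
signature = (1, 2, 0)

Answer: (1, 2, 0)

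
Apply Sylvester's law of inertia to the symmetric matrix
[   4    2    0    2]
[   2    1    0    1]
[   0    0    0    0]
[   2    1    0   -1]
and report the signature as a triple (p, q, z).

step 0: pivot 4 → sign +
step 1: pivot -2 → sign −
step 2: row/col 2 already zero → sign 0
step 3: row/col 3 already zero → sign 0
signature = (1, 1, 2)

Answer: (1, 1, 2)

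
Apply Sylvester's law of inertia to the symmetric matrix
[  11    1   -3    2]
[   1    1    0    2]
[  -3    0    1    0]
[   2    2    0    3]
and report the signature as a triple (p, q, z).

step 0: pivot 11 → sign +
step 1: pivot 10/11 → sign +
step 2: pivot 1/10 → sign +
step 3: pivot -1 → sign −
signature = (3, 1, 0)

Answer: (3, 1, 0)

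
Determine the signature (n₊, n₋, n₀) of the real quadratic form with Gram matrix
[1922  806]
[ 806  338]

Answer: (1, 0, 1)

Derivation:
step 0: pivot 1922 → sign +
step 1: row/col 1 already zero → sign 0
signature = (1, 0, 1)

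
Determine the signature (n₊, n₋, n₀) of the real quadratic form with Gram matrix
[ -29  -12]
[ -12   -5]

step 0: pivot -29 → sign −
step 1: pivot -1/29 → sign −
signature = (0, 2, 0)

Answer: (0, 2, 0)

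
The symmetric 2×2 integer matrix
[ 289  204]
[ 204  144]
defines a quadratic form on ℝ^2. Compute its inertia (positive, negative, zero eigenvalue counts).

step 0: pivot 289 → sign +
step 1: row/col 1 already zero → sign 0
signature = (1, 0, 1)

Answer: (1, 0, 1)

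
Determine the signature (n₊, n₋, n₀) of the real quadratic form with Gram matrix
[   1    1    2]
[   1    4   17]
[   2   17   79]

Answer: (2, 0, 1)

Derivation:
step 0: pivot 1 → sign +
step 1: pivot 3 → sign +
step 2: row/col 2 already zero → sign 0
signature = (2, 0, 1)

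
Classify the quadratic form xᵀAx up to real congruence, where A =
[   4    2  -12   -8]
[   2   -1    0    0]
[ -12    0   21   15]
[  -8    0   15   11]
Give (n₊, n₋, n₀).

step 0: pivot 4 → sign +
step 1: pivot -2 → sign −
step 2: pivot 3 → sign +
step 3: row/col 3 already zero → sign 0
signature = (2, 1, 1)

Answer: (2, 1, 1)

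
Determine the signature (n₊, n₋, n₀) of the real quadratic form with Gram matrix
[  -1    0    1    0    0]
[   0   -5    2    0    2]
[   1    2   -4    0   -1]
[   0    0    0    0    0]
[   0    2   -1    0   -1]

step 0: pivot -1 → sign −
step 1: pivot -5 → sign −
step 2: pivot -11/5 → sign −
step 3: pivot -2/11 → sign −
step 4: row/col 4 already zero → sign 0
signature = (0, 4, 1)

Answer: (0, 4, 1)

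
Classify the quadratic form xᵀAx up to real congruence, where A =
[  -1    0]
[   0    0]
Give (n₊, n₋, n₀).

Answer: (0, 1, 1)

Derivation:
step 0: pivot -1 → sign −
step 1: row/col 1 already zero → sign 0
signature = (0, 1, 1)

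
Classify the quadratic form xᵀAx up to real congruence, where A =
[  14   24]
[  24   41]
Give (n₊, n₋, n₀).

step 0: pivot 14 → sign +
step 1: pivot -1/7 → sign −
signature = (1, 1, 0)

Answer: (1, 1, 0)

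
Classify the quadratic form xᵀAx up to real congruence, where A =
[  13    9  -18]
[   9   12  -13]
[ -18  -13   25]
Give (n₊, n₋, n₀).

step 0: pivot 13 → sign +
step 1: pivot 75/13 → sign +
step 2: pivot 2/75 → sign +
signature = (3, 0, 0)

Answer: (3, 0, 0)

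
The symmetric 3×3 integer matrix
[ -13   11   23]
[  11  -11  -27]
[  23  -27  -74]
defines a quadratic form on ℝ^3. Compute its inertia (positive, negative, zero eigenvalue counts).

Answer: (1, 2, 0)

Derivation:
step 0: pivot -13 → sign −
step 1: pivot -22/13 → sign −
step 2: pivot 3/11 → sign +
signature = (1, 2, 0)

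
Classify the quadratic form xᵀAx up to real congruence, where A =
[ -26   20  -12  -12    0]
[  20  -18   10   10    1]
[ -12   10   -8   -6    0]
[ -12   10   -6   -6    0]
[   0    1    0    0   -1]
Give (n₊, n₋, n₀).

step 0: pivot -26 → sign −
step 1: pivot -34/13 → sign −
step 2: pivot -38/17 → sign −
step 3: pivot -4/19 → sign −
step 4: pivot -1/4 → sign −
signature = (0, 5, 0)

Answer: (0, 5, 0)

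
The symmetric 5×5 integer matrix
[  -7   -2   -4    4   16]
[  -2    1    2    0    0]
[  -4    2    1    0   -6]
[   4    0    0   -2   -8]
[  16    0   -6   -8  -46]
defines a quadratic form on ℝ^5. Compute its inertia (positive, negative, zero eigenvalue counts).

step 0: pivot -7 → sign −
step 1: pivot 11/7 → sign +
step 2: pivot -3 → sign −
step 3: pivot -6/11 → sign −
step 4: pivot -2 → sign −
signature = (1, 4, 0)

Answer: (1, 4, 0)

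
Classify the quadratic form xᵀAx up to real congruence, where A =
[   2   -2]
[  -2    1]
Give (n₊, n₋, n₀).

step 0: pivot 2 → sign +
step 1: pivot -1 → sign −
signature = (1, 1, 0)

Answer: (1, 1, 0)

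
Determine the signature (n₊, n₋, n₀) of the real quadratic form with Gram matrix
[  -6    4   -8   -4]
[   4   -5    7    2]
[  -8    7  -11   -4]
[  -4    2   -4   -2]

step 0: pivot -6 → sign −
step 1: pivot -7/3 → sign −
step 2: pivot 6/7 → sign +
step 3: row/col 3 already zero → sign 0
signature = (1, 2, 1)

Answer: (1, 2, 1)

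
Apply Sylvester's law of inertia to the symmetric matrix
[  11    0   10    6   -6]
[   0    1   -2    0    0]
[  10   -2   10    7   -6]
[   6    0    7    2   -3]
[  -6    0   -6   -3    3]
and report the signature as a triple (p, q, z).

step 0: pivot 11 → sign +
step 1: pivot 1 → sign +
step 2: pivot -34/11 → sign −
step 3: pivot -1/2 → sign −
step 4: pivot -3/17 → sign −
signature = (2, 3, 0)

Answer: (2, 3, 0)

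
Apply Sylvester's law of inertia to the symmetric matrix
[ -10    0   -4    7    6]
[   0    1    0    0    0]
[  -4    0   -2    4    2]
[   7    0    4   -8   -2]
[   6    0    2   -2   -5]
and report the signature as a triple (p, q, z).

Answer: (2, 3, 0)

Derivation:
step 0: pivot -10 → sign −
step 1: pivot 1 → sign +
step 2: pivot -2/5 → sign −
step 3: pivot 1/2 → sign +
step 4: pivot -3 → sign −
signature = (2, 3, 0)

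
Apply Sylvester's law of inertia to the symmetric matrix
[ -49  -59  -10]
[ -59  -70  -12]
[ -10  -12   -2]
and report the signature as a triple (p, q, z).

step 0: pivot -49 → sign −
step 1: pivot 51/49 → sign +
step 2: pivot 2/51 → sign +
signature = (2, 1, 0)

Answer: (2, 1, 0)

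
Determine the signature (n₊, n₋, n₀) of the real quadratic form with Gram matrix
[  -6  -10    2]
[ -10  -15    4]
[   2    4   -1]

step 0: pivot -6 → sign −
step 1: pivot 5/3 → sign +
step 2: pivot -3/5 → sign −
signature = (1, 2, 0)

Answer: (1, 2, 0)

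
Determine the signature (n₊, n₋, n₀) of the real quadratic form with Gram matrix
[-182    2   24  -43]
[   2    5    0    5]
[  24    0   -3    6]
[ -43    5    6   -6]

Answer: (3, 1, 0)

Derivation:
step 0: pivot -182 → sign −
step 1: pivot 457/91 → sign +
step 2: pivot 69/457 → sign +
step 3: pivot 1/46 → sign +
signature = (3, 1, 0)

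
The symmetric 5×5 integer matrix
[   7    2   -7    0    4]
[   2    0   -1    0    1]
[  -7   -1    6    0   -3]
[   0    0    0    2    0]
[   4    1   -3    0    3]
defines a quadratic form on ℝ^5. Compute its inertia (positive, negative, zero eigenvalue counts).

Answer: (3, 1, 1)

Derivation:
step 0: pivot 7 → sign +
step 1: pivot -4/7 → sign −
step 2: pivot 3/4 → sign +
step 3: pivot 2 → sign +
step 4: row/col 4 already zero → sign 0
signature = (3, 1, 1)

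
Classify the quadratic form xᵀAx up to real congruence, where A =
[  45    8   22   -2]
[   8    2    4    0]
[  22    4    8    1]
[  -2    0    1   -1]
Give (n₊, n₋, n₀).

Answer: (3, 1, 0)

Derivation:
step 0: pivot 45 → sign +
step 1: pivot 26/45 → sign +
step 2: pivot -36/13 → sign −
step 3: pivot 1/36 → sign +
signature = (3, 1, 0)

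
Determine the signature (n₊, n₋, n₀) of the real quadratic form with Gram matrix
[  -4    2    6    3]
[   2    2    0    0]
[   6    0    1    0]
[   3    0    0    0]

Answer: (3, 1, 0)

Derivation:
step 0: pivot -4 → sign −
step 1: pivot 3 → sign +
step 2: pivot 7 → sign +
step 3: pivot 3/14 → sign +
signature = (3, 1, 0)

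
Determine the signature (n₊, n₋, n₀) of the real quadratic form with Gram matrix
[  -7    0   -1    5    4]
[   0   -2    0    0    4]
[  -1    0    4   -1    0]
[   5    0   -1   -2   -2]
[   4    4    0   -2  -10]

step 0: pivot -7 → sign −
step 1: pivot -2 → sign −
step 2: pivot 29/7 → sign +
step 3: pivot 25/29 → sign +
step 4: pivot -6/25 → sign −
signature = (2, 3, 0)

Answer: (2, 3, 0)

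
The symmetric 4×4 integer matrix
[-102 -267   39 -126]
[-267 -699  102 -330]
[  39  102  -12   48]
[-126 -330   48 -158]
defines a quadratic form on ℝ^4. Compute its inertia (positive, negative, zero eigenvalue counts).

step 0: pivot -102 → sign −
step 1: pivot -3/34 → sign −
step 2: pivot 3 → sign +
step 3: pivot -2 → sign −
signature = (1, 3, 0)

Answer: (1, 3, 0)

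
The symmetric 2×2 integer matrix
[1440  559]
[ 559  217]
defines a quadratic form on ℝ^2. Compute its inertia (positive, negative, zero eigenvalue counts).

step 0: pivot 1440 → sign +
step 1: pivot -1/1440 → sign −
signature = (1, 1, 0)

Answer: (1, 1, 0)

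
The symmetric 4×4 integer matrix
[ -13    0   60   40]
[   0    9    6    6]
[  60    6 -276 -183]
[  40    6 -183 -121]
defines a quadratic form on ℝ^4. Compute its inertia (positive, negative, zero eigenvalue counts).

Answer: (1, 3, 0)

Derivation:
step 0: pivot -13 → sign −
step 1: pivot 9 → sign +
step 2: pivot -40/13 → sign −
step 3: pivot -3/40 → sign −
signature = (1, 3, 0)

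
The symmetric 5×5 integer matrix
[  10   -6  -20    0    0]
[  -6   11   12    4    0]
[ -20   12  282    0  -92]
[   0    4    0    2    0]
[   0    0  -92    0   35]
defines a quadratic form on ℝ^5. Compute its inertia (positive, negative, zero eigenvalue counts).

step 0: pivot 10 → sign +
step 1: pivot 37/5 → sign +
step 2: pivot 242 → sign +
step 3: pivot -6/37 → sign −
step 4: pivot 3/121 → sign +
signature = (4, 1, 0)

Answer: (4, 1, 0)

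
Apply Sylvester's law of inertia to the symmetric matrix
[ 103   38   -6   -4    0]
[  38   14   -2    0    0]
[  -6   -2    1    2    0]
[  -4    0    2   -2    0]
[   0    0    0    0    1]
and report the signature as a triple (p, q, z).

step 0: pivot 103 → sign +
step 1: pivot -2/103 → sign −
step 2: pivot 3 → sign +
step 3: pivot 2 → sign +
step 4: pivot 1 → sign +
signature = (4, 1, 0)

Answer: (4, 1, 0)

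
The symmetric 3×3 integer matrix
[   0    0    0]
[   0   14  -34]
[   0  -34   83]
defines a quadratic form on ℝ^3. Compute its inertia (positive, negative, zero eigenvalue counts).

step 0: pivot 14 → sign +
step 1: pivot 3/7 → sign +
step 2: row/col 2 already zero → sign 0
signature = (2, 0, 1)

Answer: (2, 0, 1)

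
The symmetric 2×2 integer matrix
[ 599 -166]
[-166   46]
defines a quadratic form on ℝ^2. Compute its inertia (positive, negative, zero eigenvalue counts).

step 0: pivot 599 → sign +
step 1: pivot -2/599 → sign −
signature = (1, 1, 0)

Answer: (1, 1, 0)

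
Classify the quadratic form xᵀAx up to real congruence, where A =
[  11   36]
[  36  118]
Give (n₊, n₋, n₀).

step 0: pivot 11 → sign +
step 1: pivot 2/11 → sign +
signature = (2, 0, 0)

Answer: (2, 0, 0)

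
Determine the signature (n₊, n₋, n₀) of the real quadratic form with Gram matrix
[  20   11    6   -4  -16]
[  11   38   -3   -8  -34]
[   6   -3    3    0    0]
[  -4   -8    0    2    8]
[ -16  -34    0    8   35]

step 0: pivot 20 → sign +
step 1: pivot 639/20 → sign +
step 2: pivot -3/71 → sign −
step 3: pivot 2/9 → sign +
step 4: pivot 3 → sign +
signature = (4, 1, 0)

Answer: (4, 1, 0)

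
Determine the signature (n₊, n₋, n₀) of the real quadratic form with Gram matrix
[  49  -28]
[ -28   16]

Answer: (1, 0, 1)

Derivation:
step 0: pivot 49 → sign +
step 1: row/col 1 already zero → sign 0
signature = (1, 0, 1)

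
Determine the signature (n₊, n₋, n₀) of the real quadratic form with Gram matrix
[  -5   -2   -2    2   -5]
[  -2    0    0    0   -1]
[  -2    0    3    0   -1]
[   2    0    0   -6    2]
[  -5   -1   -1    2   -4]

step 0: pivot -5 → sign −
step 1: pivot 4/5 → sign +
step 2: pivot 3 → sign +
step 3: pivot -6 → sign −
step 4: pivot -1/12 → sign −
signature = (2, 3, 0)

Answer: (2, 3, 0)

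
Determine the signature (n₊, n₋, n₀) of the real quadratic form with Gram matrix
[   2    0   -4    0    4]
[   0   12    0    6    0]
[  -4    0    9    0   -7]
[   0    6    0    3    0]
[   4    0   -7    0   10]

Answer: (4, 0, 1)

Derivation:
step 0: pivot 2 → sign +
step 1: pivot 12 → sign +
step 2: pivot 1 → sign +
step 3: pivot 1 → sign +
step 4: row/col 4 already zero → sign 0
signature = (4, 0, 1)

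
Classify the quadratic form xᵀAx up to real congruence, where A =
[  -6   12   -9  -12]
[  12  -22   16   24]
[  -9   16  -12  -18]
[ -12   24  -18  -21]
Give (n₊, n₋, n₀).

Answer: (2, 2, 0)

Derivation:
step 0: pivot -6 → sign −
step 1: pivot 2 → sign +
step 2: pivot -1/2 → sign −
step 3: pivot 3 → sign +
signature = (2, 2, 0)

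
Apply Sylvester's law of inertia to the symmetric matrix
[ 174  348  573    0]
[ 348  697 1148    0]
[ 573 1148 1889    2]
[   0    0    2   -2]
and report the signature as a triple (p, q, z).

Answer: (3, 1, 0)

Derivation:
step 0: pivot 174 → sign +
step 1: pivot 1 → sign +
step 2: pivot -113/58 → sign −
step 3: pivot 6/113 → sign +
signature = (3, 1, 0)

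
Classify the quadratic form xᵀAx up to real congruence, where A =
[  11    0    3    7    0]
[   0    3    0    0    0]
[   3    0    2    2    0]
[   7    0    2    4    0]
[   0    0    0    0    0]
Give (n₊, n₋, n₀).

step 0: pivot 11 → sign +
step 1: pivot 3 → sign +
step 2: pivot 13/11 → sign +
step 3: pivot -6/13 → sign −
step 4: row/col 4 already zero → sign 0
signature = (3, 1, 1)

Answer: (3, 1, 1)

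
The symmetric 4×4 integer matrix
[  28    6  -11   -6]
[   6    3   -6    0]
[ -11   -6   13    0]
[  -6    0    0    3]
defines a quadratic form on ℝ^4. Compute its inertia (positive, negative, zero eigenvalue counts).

Answer: (4, 0, 0)

Derivation:
step 0: pivot 28 → sign +
step 1: pivot 12/7 → sign +
step 2: pivot 15/16 → sign +
step 3: pivot 3/5 → sign +
signature = (4, 0, 0)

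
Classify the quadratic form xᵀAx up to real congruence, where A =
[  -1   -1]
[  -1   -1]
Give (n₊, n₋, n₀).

Answer: (0, 1, 1)

Derivation:
step 0: pivot -1 → sign −
step 1: row/col 1 already zero → sign 0
signature = (0, 1, 1)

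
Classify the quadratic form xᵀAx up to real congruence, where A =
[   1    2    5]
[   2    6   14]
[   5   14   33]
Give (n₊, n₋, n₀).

step 0: pivot 1 → sign +
step 1: pivot 2 → sign +
step 2: row/col 2 already zero → sign 0
signature = (2, 0, 1)

Answer: (2, 0, 1)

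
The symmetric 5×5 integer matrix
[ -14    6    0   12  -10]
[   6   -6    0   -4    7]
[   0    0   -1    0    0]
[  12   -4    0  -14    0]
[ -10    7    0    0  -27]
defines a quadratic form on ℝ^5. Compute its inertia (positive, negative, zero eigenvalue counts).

Answer: (0, 5, 0)

Derivation:
step 0: pivot -14 → sign −
step 1: pivot -24/7 → sign −
step 2: pivot -1 → sign −
step 3: pivot -10/3 → sign −
step 4: pivot -3/40 → sign −
signature = (0, 5, 0)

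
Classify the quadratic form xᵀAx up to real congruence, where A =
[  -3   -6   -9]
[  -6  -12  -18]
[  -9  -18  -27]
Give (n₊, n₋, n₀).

step 0: pivot -3 → sign −
step 1: row/col 1 already zero → sign 0
step 2: row/col 2 already zero → sign 0
signature = (0, 1, 2)

Answer: (0, 1, 2)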